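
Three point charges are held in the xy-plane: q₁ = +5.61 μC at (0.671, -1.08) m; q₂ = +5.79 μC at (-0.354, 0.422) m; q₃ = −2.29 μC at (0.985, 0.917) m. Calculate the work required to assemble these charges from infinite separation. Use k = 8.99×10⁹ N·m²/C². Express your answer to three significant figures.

The work to assemble the configuration equals its total potential energy, U = Σ kqᵢqⱼ/rᵢⱼ over all pairs.
Pair separations: r₁₂ = 1.82 m, r₁₃ = 2.02 m, r₂₃ = 1.43 m.
U = (0.161) + (-0.0571) + (-0.0835) = 0.0200 J.

0.0200 J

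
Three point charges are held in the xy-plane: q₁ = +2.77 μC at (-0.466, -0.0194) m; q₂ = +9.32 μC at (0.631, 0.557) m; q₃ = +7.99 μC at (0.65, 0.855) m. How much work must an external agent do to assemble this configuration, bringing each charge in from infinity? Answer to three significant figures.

2.57 J

The work to assemble the configuration equals its total potential energy, U = Σ kqᵢqⱼ/rᵢⱼ over all pairs.
Pair separations: r₁₂ = 1.24 m, r₁₃ = 1.42 m, r₂₃ = 0.299 m.
U = (0.187) + (0.140) + (2.24) = 2.57 J.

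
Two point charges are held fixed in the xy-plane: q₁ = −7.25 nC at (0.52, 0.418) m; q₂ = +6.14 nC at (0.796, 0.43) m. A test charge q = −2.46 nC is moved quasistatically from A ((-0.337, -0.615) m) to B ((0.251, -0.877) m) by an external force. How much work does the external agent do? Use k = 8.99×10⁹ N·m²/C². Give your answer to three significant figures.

For quasistatic motion the external work equals the change in potential energy: W_ext = qΔV = q(V_B − V_A).
At A: distances to the source charges are 1.34 m, 1.54 m; V_A = Σ kqᵢ/rᵢ = -12.7 V.
At B: distances to the source charges are 1.32 m, 1.42 m; V_B = Σ kqᵢ/rᵢ = -10.3 V.
ΔV = V_B − V_A = 2.45 V.
W_ext = qΔV = (-2.46×10⁻⁹ C)(2.45 V) = -6.03×10⁻⁹ J.

-6.03×10⁻⁹ J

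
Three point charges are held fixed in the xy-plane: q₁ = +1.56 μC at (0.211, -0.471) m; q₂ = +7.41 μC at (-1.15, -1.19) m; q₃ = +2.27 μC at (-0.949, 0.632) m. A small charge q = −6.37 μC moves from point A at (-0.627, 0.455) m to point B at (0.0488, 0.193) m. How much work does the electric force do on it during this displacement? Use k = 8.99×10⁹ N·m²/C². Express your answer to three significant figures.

The work done by the electric force is W_field = −ΔU = −q(V_B − V_A) = q(V_A − V_B).
At A: distances to the source charges are 1.25 m, 1.73 m, 0.367 m; V_A = Σ kqᵢ/rᵢ = 1.05×10⁵ V.
At B: distances to the source charges are 0.684 m, 1.83 m, 1.09 m; V_B = Σ kqᵢ/rᵢ = 7.56×10⁴ V.
ΔV = V_B − V_A = -2.97×10⁴ V.
W_field = −qΔV = −(-6.37×10⁻⁶ C)(-2.97×10⁴ V) = -0.189 J.

-0.189 J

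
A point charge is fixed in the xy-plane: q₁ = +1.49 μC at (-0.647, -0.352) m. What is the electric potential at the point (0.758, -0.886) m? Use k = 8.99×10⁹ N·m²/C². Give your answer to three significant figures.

8910 V

Electric potential is a scalar, so the contributions from each charge add algebraically: V = Σ kqᵢ/rᵢ.
Distances from the field point to each charge: r₁ = 1.50 m.
V = k[(1.49×10⁻⁶)/(1.50)] = 8910 V.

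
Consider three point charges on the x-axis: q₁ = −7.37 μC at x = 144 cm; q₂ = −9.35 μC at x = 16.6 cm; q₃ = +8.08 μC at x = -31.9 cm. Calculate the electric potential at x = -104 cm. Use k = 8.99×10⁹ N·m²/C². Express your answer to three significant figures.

The total potential is the scalar sum of each charge's contribution, V = Σ kqᵢ/rᵢ.
Distances from the field point to each charge: r₁ = 2.48 m, r₂ = 1.21 m, r₃ = 0.721 m.
V = k[(-7.37×10⁻⁶)/(2.48) + (-9.35×10⁻⁶)/(1.21) + (8.08×10⁻⁶)/(0.721)] = 4330 V.

4330 V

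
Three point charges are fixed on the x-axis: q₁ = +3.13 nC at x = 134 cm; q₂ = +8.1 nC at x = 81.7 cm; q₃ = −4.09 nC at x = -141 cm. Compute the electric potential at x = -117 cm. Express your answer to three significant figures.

-105 V

The total potential is the scalar sum of each charge's contribution, V = Σ kqᵢ/rᵢ.
Distances from the field point to each charge: r₁ = 2.51 m, r₂ = 1.99 m, r₃ = 0.240 m.
V = k[(3.13×10⁻⁹)/(2.51) + (8.10×10⁻⁹)/(1.99) + (-4.09×10⁻⁹)/(0.240)] = -105 V.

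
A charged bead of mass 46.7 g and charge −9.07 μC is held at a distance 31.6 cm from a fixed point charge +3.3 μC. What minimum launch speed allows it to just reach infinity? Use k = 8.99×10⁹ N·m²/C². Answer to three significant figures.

To just escape, total mechanical energy must reach zero at infinity: ½mv²_min + U = 0, so ½mv²_min = −U = |kQq|/r.
|U| = |kQq|/r = (8.99×10⁹ N·m²/C²)(3.30×10⁻⁶)(9.07×10⁻⁶)/(0.316) = 0.852 J.
v_min = √(2|U|/m) = √(2·0.852/0.0467) = 6.04 m/s.

6.04 m/s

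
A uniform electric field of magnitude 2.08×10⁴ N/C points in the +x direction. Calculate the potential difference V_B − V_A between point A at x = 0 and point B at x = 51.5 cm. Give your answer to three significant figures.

-1.07×10⁴ V

In a uniform field, potential decreases in the direction of E: V_B − V_A = −E·Δx.
V_B − V_A = −(2.08×10⁴ V/m)(0.515 m) = -1.07×10⁴ V.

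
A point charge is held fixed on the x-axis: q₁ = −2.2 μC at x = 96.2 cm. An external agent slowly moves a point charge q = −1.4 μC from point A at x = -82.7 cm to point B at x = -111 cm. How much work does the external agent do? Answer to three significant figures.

For quasistatic motion the external work equals the change in potential energy: W_ext = qΔV = q(V_B − V_A).
At A: distance to the source charge is 1.79 m; V_A = kq₁/r = -1.11×10⁴ V.
At B: distance to the source charge is 2.07 m; V_B = kq₁/r = -9550 V.
ΔV = V_B − V_A = 1510 V.
W_ext = qΔV = (-1.40×10⁻⁶ C)(1510 V) = -2.11×10⁻³ J.

-2.11×10⁻³ J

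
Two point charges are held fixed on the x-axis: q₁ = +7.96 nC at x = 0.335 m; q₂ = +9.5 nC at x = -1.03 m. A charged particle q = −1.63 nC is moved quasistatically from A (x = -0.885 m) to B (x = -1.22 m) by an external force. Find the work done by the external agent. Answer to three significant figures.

For quasistatic motion the external work equals the change in potential energy: W_ext = qΔV = q(V_B − V_A).
At A: distances to the source charges are 1.22 m, 0.145 m; V_A = Σ kqᵢ/rᵢ = 648 V.
At B: distances to the source charges are 1.55 m, 0.190 m; V_B = Σ kqᵢ/rᵢ = 496 V.
ΔV = V_B − V_A = -152 V.
W_ext = qΔV = (-1.63×10⁻⁹ C)(-152 V) = 2.48×10⁻⁷ J.

2.48×10⁻⁷ J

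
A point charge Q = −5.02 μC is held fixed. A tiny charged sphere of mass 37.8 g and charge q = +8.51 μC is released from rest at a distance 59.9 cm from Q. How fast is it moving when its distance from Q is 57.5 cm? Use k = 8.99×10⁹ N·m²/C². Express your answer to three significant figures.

1.19 m/s

Only the electrostatic force acts, so mechanical energy is conserved: ½mv² = U₁ − U₂ = kQq(1/r₁ − 1/r₂).
U₁ − U₂ = (8.99×10⁹ N·m²/C²)(-5.02×10⁻⁶ C)(8.51×10⁻⁶ C)(1/0.599 − 1/0.575) = 0.0268 J.
v = √(2·0.0268/0.0378) = 1.19 m/s.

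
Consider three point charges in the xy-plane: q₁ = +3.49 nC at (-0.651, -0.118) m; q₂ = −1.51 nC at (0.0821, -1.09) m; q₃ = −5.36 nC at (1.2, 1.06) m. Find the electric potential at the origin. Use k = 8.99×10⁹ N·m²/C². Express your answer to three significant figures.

The total potential is the scalar sum of each charge's contribution, V = Σ kqᵢ/rᵢ.
Distances from the field point to each charge: r₁ = 0.662 m, r₂ = 1.09 m, r₃ = 1.60 m.
V = k[(3.49×10⁻⁹)/(0.662) + (-1.51×10⁻⁹)/(1.09) + (-5.36×10⁻⁹)/(1.60)] = 4.91 V.

4.91 V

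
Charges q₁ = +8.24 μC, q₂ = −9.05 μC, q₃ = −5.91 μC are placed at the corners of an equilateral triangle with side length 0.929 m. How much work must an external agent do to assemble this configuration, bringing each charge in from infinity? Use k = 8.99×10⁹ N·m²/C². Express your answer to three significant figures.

-0.675 J

The assembly work is the sum of pairwise potential energies, U = Σ_{i<j} kqᵢqⱼ/rᵢⱼ.
All three pair separations equal the side length, 0.929 m.
U = (-0.722) + (-0.471) + (0.518) = -0.675 J.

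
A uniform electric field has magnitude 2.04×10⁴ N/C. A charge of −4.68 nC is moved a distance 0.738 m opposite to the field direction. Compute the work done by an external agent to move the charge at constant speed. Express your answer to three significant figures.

-7.05×10⁻⁵ J

The potential change for a displacement 0.738 m opposite to the field direction is ΔV = +Ed = 1.51×10⁴ V.
W_ext = qΔV = -7.05×10⁻⁵ J.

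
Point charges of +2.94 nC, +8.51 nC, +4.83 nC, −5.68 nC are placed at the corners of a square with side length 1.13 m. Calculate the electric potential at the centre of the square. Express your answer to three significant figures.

119 V

Electric potential is a scalar, so the contributions from each charge add algebraically: V = Σ kqᵢ/rᵢ.
The distance from each corner to the centre is a√2/2 = 0.799 m.
V = k[(2.94×10⁻⁹)/(0.799) + (8.51×10⁻⁹)/(0.799) + (4.83×10⁻⁹)/(0.799) + (-5.68×10⁻⁹)/(0.799)] = 119 V.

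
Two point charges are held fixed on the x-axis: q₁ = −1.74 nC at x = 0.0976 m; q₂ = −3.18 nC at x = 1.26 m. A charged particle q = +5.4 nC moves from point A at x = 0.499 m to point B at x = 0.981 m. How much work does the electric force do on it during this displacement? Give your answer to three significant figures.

2.36×10⁻⁷ J

The work done by the electric force is W_field = −ΔU = −q(V_B − V_A) = q(V_A − V_B).
At A: distances to the source charges are 0.401 m, 0.761 m; V_A = Σ kqᵢ/rᵢ = -76.5 V.
At B: distances to the source charges are 0.883 m, 0.279 m; V_B = Σ kqᵢ/rᵢ = -120 V.
ΔV = V_B − V_A = -43.6 V.
W_field = −qΔV = −(5.40×10⁻⁹ C)(-43.6 V) = 2.36×10⁻⁷ J.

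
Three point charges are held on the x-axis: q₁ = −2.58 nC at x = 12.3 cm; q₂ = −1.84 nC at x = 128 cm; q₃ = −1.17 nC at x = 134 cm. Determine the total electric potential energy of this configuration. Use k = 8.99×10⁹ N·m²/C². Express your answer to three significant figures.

3.82×10⁻⁷ J

The work to assemble the configuration equals its total potential energy, U = Σ kqᵢqⱼ/rᵢⱼ over all pairs.
Pair separations: r₁₂ = 1.16 m, r₁₃ = 1.22 m, r₂₃ = 0.0600 m.
U = (3.69×10⁻⁸) + (2.23×10⁻⁸) + (3.23×10⁻⁷) = 3.82×10⁻⁷ J.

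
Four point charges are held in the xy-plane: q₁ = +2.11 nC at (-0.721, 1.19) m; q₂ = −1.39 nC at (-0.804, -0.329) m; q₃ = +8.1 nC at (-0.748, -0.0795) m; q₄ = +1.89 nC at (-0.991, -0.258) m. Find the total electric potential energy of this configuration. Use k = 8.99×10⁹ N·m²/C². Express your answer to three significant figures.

7.06×10⁻⁸ J

The assembly work is the sum of pairwise potential energies, U = Σ_{i<j} kqᵢqⱼ/rᵢⱼ.
Pair separations: r₁₂ = 1.52 m, r₁₃ = 1.27 m, r₁₄ = 1.47 m, r₂₃ = 0.256 m, r₂₄ = 0.200 m, r₃₄ = 0.302 m.
Summing all 6 pair terms gives U = 7.06×10⁻⁸ J.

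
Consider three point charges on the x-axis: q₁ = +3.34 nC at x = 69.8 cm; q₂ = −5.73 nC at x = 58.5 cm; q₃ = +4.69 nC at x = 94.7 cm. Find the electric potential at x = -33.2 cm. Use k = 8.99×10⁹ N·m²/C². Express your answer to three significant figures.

5.94 V

Electric potential is a scalar, so the contributions from each charge add algebraically: V = Σ kqᵢ/rᵢ.
Distances from the field point to each charge: r₁ = 1.03 m, r₂ = 0.917 m, r₃ = 1.28 m.
V = k[(3.34×10⁻⁹)/(1.03) + (-5.73×10⁻⁹)/(0.917) + (4.69×10⁻⁹)/(1.28)] = 5.94 V.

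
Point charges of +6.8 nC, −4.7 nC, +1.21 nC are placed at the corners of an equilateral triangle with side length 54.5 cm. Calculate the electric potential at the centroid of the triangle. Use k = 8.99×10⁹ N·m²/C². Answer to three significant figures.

Electric potential is a scalar, so the contributions from each charge add algebraically: V = Σ kqᵢ/rᵢ.
The distance from each vertex to the centroid is a/√3 = 0.315 m.
V = k[(6.80×10⁻⁹)/(0.315) + (-4.70×10⁻⁹)/(0.315) + (1.21×10⁻⁹)/(0.315)] = 94.6 V.

94.6 V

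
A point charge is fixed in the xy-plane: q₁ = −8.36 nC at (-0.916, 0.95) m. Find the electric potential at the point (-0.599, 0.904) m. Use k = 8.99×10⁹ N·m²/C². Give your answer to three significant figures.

The total potential is the scalar sum of each charge's contribution, V = Σ kqᵢ/rᵢ.
Distances from the field point to each charge: r₁ = 0.320 m.
V = k[(-8.36×10⁻⁹)/(0.320)] = -235 V.

-235 V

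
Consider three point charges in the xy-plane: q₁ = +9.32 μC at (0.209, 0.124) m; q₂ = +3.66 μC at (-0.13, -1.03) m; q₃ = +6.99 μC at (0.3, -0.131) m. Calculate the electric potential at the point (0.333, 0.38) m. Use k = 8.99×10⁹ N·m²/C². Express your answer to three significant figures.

The total potential is the scalar sum of each charge's contribution, V = Σ kqᵢ/rᵢ.
Distances from the field point to each charge: r₁ = 0.284 m, r₂ = 1.48 m, r₃ = 0.512 m.
V = k[(9.32×10⁻⁶)/(0.284) + (3.66×10⁻⁶)/(1.48) + (6.99×10⁻⁶)/(0.512)] = 4.39×10⁵ V.

4.39×10⁵ V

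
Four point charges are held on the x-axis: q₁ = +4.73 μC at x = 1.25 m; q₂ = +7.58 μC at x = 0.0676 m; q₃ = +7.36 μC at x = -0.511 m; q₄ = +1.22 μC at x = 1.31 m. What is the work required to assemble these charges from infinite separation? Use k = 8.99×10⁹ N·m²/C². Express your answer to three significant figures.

The work to assemble the configuration equals its total potential energy, U = Σ kqᵢqⱼ/rᵢⱼ over all pairs.
Pair separations: r₁₂ = 1.18 m, r₁₃ = 1.76 m, r₁₄ = 0.0600 m, r₂₃ = 0.579 m, r₂₄ = 1.24 m, r₃₄ = 1.82 m.
Summing all 6 pair terms gives U = 2.29 J.

2.29 J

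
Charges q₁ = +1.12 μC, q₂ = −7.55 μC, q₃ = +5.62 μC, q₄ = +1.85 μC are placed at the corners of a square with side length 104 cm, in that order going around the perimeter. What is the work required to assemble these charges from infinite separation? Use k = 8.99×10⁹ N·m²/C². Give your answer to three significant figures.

The assembly work is the sum of pairwise potential energies, U = Σ_{i<j} kqᵢqⱼ/rᵢⱼ.
The four side pairs have separation 1.04 m and the two diagonal pairs 1.47 m.
Summing all 6 pair terms gives U = -0.379 J.

-0.379 J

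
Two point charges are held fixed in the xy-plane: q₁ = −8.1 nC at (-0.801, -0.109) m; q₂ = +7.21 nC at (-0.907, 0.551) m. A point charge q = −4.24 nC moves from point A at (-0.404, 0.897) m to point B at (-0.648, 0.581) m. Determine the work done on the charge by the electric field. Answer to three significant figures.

4.53×10⁻⁷ J

The work done by the electric force is W_field = −ΔU = −q(V_B − V_A) = q(V_A − V_B).
At A: distances to the source charges are 1.08 m, 0.611 m; V_A = Σ kqᵢ/rᵢ = 38.8 V.
At B: distances to the source charges are 0.707 m, 0.261 m; V_B = Σ kqᵢ/rᵢ = 146 V.
ΔV = V_B − V_A = 107 V.
W_field = −qΔV = −(-4.24×10⁻⁹ C)(107 V) = 4.53×10⁻⁷ J.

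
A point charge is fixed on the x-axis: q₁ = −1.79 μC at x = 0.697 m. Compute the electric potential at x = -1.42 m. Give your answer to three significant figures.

The total potential is the scalar sum of each charge's contribution, V = Σ kqᵢ/rᵢ.
V = k[(-1.79×10⁻⁶)/(2.12)] = -7600 V.

-7600 V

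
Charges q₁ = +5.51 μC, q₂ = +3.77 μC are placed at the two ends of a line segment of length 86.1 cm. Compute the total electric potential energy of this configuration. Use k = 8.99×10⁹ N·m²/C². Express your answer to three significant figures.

0.217 J

The assembly work is the sum of pairwise potential energies, U = Σ_{i<j} kqᵢqⱼ/rᵢⱼ.
The separation is r = 0.861 m.
U = (0.217) = 0.217 J.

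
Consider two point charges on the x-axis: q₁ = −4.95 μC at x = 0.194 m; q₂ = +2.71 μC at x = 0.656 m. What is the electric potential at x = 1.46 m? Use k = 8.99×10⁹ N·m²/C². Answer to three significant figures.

Electric potential is a scalar, so the contributions from each charge add algebraically: V = Σ kqᵢ/rᵢ.
Distances from the field point to each charge: r₁ = 1.27 m, r₂ = 0.804 m.
V = k[(-4.95×10⁻⁶)/(1.27) + (2.71×10⁻⁶)/(0.804)] = -4850 V.

-4850 V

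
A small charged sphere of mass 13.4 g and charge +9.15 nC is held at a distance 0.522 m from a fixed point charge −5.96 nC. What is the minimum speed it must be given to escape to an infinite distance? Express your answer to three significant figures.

To just escape, total mechanical energy must reach zero at infinity: ½mv²_min + U = 0, so ½mv²_min = −U = |kQq|/r.
|U| = |kQq|/r = (8.99×10⁹ N·m²/C²)(5.96×10⁻⁹)(9.15×10⁻⁹)/(0.522) = 9.39×10⁻⁷ J.
v_min = √(2|U|/m) = √(2·9.39×10⁻⁷/0.0134) = 0.0118 m/s.

0.0118 m/s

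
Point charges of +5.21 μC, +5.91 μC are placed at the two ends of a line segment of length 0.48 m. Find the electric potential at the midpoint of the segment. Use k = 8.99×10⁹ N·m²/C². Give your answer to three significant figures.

Electric potential is a scalar, so the contributions from each charge add algebraically: V = Σ kqᵢ/rᵢ.
Each charge is 0.240 m from the midpoint.
V = k[(5.21×10⁻⁶)/(0.240) + (5.91×10⁻⁶)/(0.240)] = 4.17×10⁵ V.

4.17×10⁵ V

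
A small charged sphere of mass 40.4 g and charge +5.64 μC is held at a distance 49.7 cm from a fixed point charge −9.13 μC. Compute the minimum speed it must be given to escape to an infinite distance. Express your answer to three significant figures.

6.79 m/s

To just escape, total mechanical energy must reach zero at infinity: ½mv²_min + U = 0, so ½mv²_min = −U = |kQq|/r.
|U| = |kQq|/r = (8.99×10⁹ N·m²/C²)(9.13×10⁻⁶)(5.64×10⁻⁶)/(0.497) = 0.931 J.
v_min = √(2|U|/m) = √(2·0.931/0.0404) = 6.79 m/s.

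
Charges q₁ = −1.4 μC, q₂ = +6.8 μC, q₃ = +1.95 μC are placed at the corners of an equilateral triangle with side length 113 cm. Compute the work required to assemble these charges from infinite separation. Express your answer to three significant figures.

8.04×10⁻³ J

The assembly work is the sum of pairwise potential energies, U = Σ_{i<j} kqᵢqⱼ/rᵢⱼ.
All three pair separations equal the side length, 1.13 m.
U = (-0.0757) + (-0.0217) + (0.105) = 8.04×10⁻³ J.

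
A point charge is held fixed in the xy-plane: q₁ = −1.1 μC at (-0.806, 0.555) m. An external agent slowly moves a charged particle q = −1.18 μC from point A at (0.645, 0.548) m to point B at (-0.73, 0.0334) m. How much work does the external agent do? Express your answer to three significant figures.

0.0141 J

For quasistatic motion the external work equals the change in potential energy: W_ext = qΔV = q(V_B − V_A).
At A: distance to the source charge is 1.45 m; V_A = kq₁/r = -6820 V.
At B: distance to the source charge is 0.527 m; V_B = kq₁/r = -1.88×10⁴ V.
ΔV = V_B − V_A = -1.19×10⁴ V.
W_ext = qΔV = (-1.18×10⁻⁶ C)(-1.19×10⁴ V) = 0.0141 J.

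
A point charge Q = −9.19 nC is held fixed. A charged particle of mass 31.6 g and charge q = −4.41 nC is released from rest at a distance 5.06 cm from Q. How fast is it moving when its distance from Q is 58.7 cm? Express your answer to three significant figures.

Only the electrostatic force acts, so mechanical energy is conserved: ½mv² = U₁ − U₂ = kQq(1/r₁ − 1/r₂).
U₁ − U₂ = (8.99×10⁹ N·m²/C²)(-9.19×10⁻⁹ C)(-4.41×10⁻⁹ C)(1/0.0506 − 1/0.587) = 6.58×10⁻⁶ J.
v = √(2·6.58×10⁻⁶/0.0316) = 0.0204 m/s.

0.0204 m/s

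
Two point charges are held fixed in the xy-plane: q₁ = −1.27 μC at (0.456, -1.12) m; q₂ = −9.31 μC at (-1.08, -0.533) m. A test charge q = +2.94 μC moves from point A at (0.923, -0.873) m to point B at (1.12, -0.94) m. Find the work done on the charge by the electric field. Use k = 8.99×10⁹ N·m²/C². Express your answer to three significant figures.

The work done by the electric force is W_field = −ΔU = −q(V_B − V_A) = q(V_A − V_B).
At A: distances to the source charges are 0.528 m, 2.03 m; V_A = Σ kqᵢ/rᵢ = -6.28×10⁴ V.
At B: distances to the source charges are 0.688 m, 2.24 m; V_B = Σ kqᵢ/rᵢ = -5.40×10⁴ V.
ΔV = V_B − V_A = 8800 V.
W_field = −qΔV = −(2.94×10⁻⁶ C)(8800 V) = -0.0259 J.

-0.0259 J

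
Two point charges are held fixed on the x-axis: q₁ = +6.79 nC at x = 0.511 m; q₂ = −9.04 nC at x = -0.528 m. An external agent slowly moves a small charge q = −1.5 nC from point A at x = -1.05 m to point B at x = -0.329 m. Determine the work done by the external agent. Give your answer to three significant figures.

For quasistatic motion the external work equals the change in potential energy: W_ext = qΔV = q(V_B − V_A).
At A: distances to the source charges are 1.56 m, 0.522 m; V_A = Σ kqᵢ/rᵢ = -117 V.
At B: distances to the source charges are 0.840 m, 0.199 m; V_B = Σ kqᵢ/rᵢ = -336 V.
ΔV = V_B − V_A = -219 V.
W_ext = qΔV = (-1.50×10⁻⁹ C)(-219 V) = 3.29×10⁻⁷ J.

3.29×10⁻⁷ J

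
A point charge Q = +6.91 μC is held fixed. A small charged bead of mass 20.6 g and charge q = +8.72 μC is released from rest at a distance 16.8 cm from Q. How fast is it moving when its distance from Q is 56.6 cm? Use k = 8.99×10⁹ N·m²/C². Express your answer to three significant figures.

14.8 m/s

Only the electrostatic force acts, so mechanical energy is conserved: ½mv² = U₁ − U₂ = kQq(1/r₁ − 1/r₂).
U₁ − U₂ = (8.99×10⁹ N·m²/C²)(6.91×10⁻⁶ C)(8.72×10⁻⁶ C)(1/0.168 − 1/0.566) = 2.27 J.
v = √(2·2.27/0.0206) = 14.8 m/s.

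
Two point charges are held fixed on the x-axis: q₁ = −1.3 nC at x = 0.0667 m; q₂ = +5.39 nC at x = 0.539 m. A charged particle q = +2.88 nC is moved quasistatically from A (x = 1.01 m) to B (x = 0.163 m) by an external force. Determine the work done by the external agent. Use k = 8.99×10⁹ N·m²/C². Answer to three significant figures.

For quasistatic motion the external work equals the change in potential energy: W_ext = qΔV = q(V_B − V_A).
At A: distances to the source charges are 0.943 m, 0.471 m; V_A = Σ kqᵢ/rᵢ = 90.5 V.
At B: distances to the source charges are 0.0963 m, 0.376 m; V_B = Σ kqᵢ/rᵢ = 7.51 V.
ΔV = V_B − V_A = -83.0 V.
W_ext = qΔV = (2.88×10⁻⁹ C)(-83.0 V) = -2.39×10⁻⁷ J.

-2.39×10⁻⁷ J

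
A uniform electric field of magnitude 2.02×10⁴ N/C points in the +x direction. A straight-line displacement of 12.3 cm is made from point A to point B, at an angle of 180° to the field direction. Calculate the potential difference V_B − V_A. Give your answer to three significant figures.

Only the component of displacement along E changes the potential: ΔV = −E·d·cosθ.
ΔV = −(2.02×10⁴ V/m)(0.123 m)cos180° = 2480 V.

2480 V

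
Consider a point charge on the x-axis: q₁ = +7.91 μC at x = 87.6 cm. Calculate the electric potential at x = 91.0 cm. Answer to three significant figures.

Electric potential is a scalar, so the contributions from each charge add algebraically: V = Σ kqᵢ/rᵢ.
V = k[(7.91×10⁻⁶)/(0.0340)] = 2.09×10⁶ V.

2.09×10⁶ V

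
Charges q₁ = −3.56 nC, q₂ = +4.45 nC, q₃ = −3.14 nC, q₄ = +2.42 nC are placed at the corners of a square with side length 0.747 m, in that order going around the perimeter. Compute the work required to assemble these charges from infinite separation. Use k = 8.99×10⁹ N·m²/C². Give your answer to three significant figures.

-3.67×10⁻⁷ J

The assembly work is the sum of pairwise potential energies, U = Σ_{i<j} kqᵢqⱼ/rᵢⱼ.
The four side pairs have separation 0.747 m and the two diagonal pairs 1.06 m.
Summing all 6 pair terms gives U = -3.67×10⁻⁷ J.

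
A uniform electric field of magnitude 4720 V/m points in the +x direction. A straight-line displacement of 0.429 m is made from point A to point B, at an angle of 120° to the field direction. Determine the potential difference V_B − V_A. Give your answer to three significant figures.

Only the component of displacement along E changes the potential: ΔV = −E·d·cosθ.
ΔV = −(4720 V/m)(0.429 m)cos120° = 1010 V.

1010 V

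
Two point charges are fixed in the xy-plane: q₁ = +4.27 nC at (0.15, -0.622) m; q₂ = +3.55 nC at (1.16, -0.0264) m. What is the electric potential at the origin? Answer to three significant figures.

87.5 V

Electric potential is a scalar, so the contributions from each charge add algebraically: V = Σ kqᵢ/rᵢ.
Distances from the field point to each charge: r₁ = 0.640 m, r₂ = 1.16 m.
V = k[(4.27×10⁻⁹)/(0.640) + (3.55×10⁻⁹)/(1.16)] = 87.5 V.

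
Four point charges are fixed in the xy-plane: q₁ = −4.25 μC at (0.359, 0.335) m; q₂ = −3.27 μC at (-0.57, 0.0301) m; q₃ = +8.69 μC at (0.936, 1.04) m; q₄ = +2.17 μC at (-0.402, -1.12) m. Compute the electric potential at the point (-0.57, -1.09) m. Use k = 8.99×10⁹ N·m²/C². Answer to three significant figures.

9.56×10⁴ V

The total potential is the scalar sum of each charge's contribution, V = Σ kqᵢ/rᵢ.
Distances from the field point to each charge: r₁ = 1.70 m, r₂ = 1.12 m, r₃ = 2.61 m, r₄ = 0.171 m.
V = k[(-4.25×10⁻⁶)/(1.70) + (-3.27×10⁻⁶)/(1.12) + (8.69×10⁻⁶)/(2.61) + (2.17×10⁻⁶)/(0.171)] = 9.56×10⁴ V.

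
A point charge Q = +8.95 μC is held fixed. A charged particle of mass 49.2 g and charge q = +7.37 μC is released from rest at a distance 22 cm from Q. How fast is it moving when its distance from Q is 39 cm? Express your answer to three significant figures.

6.91 m/s

Only the electrostatic force acts, so mechanical energy is conserved: ½mv² = U₁ − U₂ = kQq(1/r₁ − 1/r₂).
U₁ − U₂ = (8.99×10⁹ N·m²/C²)(8.95×10⁻⁶ C)(7.37×10⁻⁶ C)(1/0.220 − 1/0.390) = 1.17 J.
v = √(2·1.17/0.0492) = 6.91 m/s.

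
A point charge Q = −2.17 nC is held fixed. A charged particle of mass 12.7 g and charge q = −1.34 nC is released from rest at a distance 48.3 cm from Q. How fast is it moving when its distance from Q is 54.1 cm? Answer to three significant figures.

Only the electrostatic force acts, so mechanical energy is conserved: ½mv² = U₁ − U₂ = kQq(1/r₁ − 1/r₂).
U₁ − U₂ = (8.99×10⁹ N·m²/C²)(-2.17×10⁻⁹ C)(-1.34×10⁻⁹ C)(1/0.483 − 1/0.541) = 5.80×10⁻⁹ J.
v = √(2·5.80×10⁻⁹/0.0127) = 9.56×10⁻⁴ m/s.

9.56×10⁻⁴ m/s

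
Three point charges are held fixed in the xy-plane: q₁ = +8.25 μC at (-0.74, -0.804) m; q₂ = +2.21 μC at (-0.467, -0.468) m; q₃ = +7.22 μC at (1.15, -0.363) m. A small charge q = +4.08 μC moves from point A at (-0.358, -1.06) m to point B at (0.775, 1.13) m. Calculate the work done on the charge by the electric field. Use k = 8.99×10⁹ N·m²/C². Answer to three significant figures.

0.617 J

The work done by the electric force is W_field = −ΔU = −q(V_B − V_A) = q(V_A − V_B).
At A: distances to the source charges are 0.460 m, 0.602 m, 1.66 m; V_A = Σ kqᵢ/rᵢ = 2.33×10⁵ V.
At B: distances to the source charges are 2.46 m, 2.02 m, 1.54 m; V_B = Σ kqᵢ/rᵢ = 8.22×10⁴ V.
ΔV = V_B − V_A = -1.51×10⁵ V.
W_field = −qΔV = −(4.08×10⁻⁶ C)(-1.51×10⁵ V) = 0.617 J.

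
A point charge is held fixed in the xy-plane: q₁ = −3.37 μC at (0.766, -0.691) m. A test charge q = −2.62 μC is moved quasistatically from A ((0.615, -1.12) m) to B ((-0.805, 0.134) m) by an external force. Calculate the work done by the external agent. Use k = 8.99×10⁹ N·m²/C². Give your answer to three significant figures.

For quasistatic motion the external work equals the change in potential energy: W_ext = qΔV = q(V_B − V_A).
At A: distance to the source charge is 0.455 m; V_A = kq₁/r = -6.66×10⁴ V.
At B: distance to the source charge is 1.77 m; V_B = kq₁/r = -1.71×10⁴ V.
ΔV = V_B − V_A = 4.95×10⁴ V.
W_ext = qΔV = (-2.62×10⁻⁶ C)(4.95×10⁴ V) = -0.130 J.

-0.130 J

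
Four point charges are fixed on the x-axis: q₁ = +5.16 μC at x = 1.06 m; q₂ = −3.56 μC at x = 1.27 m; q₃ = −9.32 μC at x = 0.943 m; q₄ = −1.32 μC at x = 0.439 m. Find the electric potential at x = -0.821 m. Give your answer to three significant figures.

-4.76×10⁴ V

The total potential is the scalar sum of each charge's contribution, V = Σ kqᵢ/rᵢ.
Distances from the field point to each charge: r₁ = 1.88 m, r₂ = 2.09 m, r₃ = 1.76 m, r₄ = 1.26 m.
V = k[(5.16×10⁻⁶)/(1.88) + (-3.56×10⁻⁶)/(2.09) + (-9.32×10⁻⁶)/(1.76) + (-1.32×10⁻⁶)/(1.26)] = -4.76×10⁴ V.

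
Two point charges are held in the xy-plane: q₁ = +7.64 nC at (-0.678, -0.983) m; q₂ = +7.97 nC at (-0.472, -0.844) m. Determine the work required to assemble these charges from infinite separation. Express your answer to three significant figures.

2.20×10⁻⁶ J

The assembly work is the sum of pairwise potential energies, U = Σ_{i<j} kqᵢqⱼ/rᵢⱼ.
Pair separations: r₁₂ = 0.249 m.
U = (2.20×10⁻⁶) = 2.20×10⁻⁶ J.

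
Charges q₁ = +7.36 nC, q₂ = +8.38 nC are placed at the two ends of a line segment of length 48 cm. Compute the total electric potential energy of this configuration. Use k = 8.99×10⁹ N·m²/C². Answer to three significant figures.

1.16×10⁻⁶ J

The work to assemble the configuration equals its total potential energy, U = Σ kqᵢqⱼ/rᵢⱼ over all pairs.
The separation is r = 0.480 m.
U = (1.16×10⁻⁶) = 1.16×10⁻⁶ J.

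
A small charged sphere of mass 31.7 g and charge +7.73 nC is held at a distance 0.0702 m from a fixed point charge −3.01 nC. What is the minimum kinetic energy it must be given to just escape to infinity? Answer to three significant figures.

To just escape, total mechanical energy must reach zero at infinity: ½mv²_min + U = 0, so ½mv²_min = −U = |kQq|/r.
|U| = |kQq|/r = (8.99×10⁹ N·m²/C²)(3.01×10⁻⁹)(7.73×10⁻⁹)/(0.0702) = 2.98×10⁻⁶ J.

2.98×10⁻⁶ J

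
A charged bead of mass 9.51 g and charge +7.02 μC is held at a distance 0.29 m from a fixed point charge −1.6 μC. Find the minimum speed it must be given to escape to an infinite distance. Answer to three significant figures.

To just escape, total mechanical energy must reach zero at infinity: ½mv²_min + U = 0, so ½mv²_min = −U = |kQq|/r.
|U| = |kQq|/r = (8.99×10⁹ N·m²/C²)(1.60×10⁻⁶)(7.02×10⁻⁶)/(0.290) = 0.348 J.
v_min = √(2|U|/m) = √(2·0.348/9.51×10⁻³) = 8.56 m/s.

8.56 m/s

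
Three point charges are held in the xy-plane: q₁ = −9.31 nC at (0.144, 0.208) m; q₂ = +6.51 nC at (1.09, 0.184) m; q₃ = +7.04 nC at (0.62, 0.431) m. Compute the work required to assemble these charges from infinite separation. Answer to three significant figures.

-9.21×10⁻⁷ J

The work to assemble the configuration equals its total potential energy, U = Σ kqᵢqⱼ/rᵢⱼ over all pairs.
Pair separations: r₁₂ = 0.946 m, r₁₃ = 0.526 m, r₂₃ = 0.531 m.
U = (-5.76×10⁻⁷) + (-1.12×10⁻⁶) + (7.76×10⁻⁷) = -9.21×10⁻⁷ J.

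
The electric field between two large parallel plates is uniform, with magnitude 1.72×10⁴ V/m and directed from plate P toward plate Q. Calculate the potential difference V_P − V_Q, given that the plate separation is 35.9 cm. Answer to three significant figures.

6170 V

In a uniform field, potential decreases in the direction of E: ΔV = −E·d for a displacement d parallel to E.
Going from Q to P is a displacement of 35.9 cm opposite to the field, so V_P − V_Q = +Ed = 6170 V.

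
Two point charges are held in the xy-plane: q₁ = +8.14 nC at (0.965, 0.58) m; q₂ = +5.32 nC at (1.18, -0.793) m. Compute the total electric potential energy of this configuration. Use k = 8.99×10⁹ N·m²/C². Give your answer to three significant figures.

2.80×10⁻⁷ J

The assembly work is the sum of pairwise potential energies, U = Σ_{i<j} kqᵢqⱼ/rᵢⱼ.
Pair separations: r₁₂ = 1.39 m.
U = (2.80×10⁻⁷) = 2.80×10⁻⁷ J.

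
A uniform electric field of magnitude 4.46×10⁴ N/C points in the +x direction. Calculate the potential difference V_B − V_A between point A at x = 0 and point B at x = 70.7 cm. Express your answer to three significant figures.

-3.15×10⁴ V

In a uniform field, potential decreases in the direction of E: V_B − V_A = −E·Δx.
V_B − V_A = −(4.46×10⁴ V/m)(0.707 m) = -3.15×10⁴ V.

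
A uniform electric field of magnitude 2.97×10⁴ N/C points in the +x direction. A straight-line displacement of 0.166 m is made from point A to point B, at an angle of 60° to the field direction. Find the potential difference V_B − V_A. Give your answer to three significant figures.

-2470 V

Only the component of displacement along E changes the potential: ΔV = −E·d·cosθ.
ΔV = −(2.97×10⁴ V/m)(0.166 m)cos60° = -2470 V.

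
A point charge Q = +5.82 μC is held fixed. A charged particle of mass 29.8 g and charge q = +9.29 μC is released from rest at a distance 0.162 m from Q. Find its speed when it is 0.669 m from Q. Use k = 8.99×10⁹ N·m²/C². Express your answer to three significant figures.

Only the electrostatic force acts, so mechanical energy is conserved: ½mv² = U₁ − U₂ = kQq(1/r₁ − 1/r₂).
U₁ − U₂ = (8.99×10⁹ N·m²/C²)(5.82×10⁻⁶ C)(9.29×10⁻⁶ C)(1/0.162 − 1/0.669) = 2.27 J.
v = √(2·2.27/0.0298) = 12.4 m/s.

12.4 m/s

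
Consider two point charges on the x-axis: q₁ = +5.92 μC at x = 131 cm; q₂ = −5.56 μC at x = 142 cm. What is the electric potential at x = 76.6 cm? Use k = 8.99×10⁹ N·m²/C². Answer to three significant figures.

2.14×10⁴ V

The total potential is the scalar sum of each charge's contribution, V = Σ kqᵢ/rᵢ.
Distances from the field point to each charge: r₁ = 0.544 m, r₂ = 0.654 m.
V = k[(5.92×10⁻⁶)/(0.544) + (-5.56×10⁻⁶)/(0.654)] = 2.14×10⁴ V.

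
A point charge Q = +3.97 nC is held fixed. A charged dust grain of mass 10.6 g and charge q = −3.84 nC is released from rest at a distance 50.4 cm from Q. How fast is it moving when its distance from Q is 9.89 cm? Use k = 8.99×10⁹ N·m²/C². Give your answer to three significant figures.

0.0145 m/s

Only the electrostatic force acts, so mechanical energy is conserved: ½mv² = U₁ − U₂ = kQq(1/r₁ − 1/r₂).
U₁ − U₂ = (8.99×10⁹ N·m²/C²)(3.97×10⁻⁹ C)(-3.84×10⁻⁹ C)(1/0.504 − 1/0.0989) = 1.11×10⁻⁶ J.
v = √(2·1.11×10⁻⁶/0.0106) = 0.0145 m/s.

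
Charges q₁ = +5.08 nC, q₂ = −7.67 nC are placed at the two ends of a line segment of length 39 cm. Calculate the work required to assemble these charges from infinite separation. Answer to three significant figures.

-8.98×10⁻⁷ J

The work to assemble the configuration equals its total potential energy, U = Σ kqᵢqⱼ/rᵢⱼ over all pairs.
The separation is r = 0.390 m.
U = (-8.98×10⁻⁷) = -8.98×10⁻⁷ J.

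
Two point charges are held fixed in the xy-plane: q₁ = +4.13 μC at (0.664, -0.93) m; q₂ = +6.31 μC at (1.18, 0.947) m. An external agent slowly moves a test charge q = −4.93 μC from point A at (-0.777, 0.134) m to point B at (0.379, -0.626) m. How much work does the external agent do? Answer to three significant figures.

-0.364 J

For quasistatic motion the external work equals the change in potential energy: W_ext = qΔV = q(V_B − V_A).
At A: distances to the source charges are 1.79 m, 2.12 m; V_A = Σ kqᵢ/rᵢ = 4.75×10⁴ V.
At B: distances to the source charges are 0.417 m, 1.77 m; V_B = Σ kqᵢ/rᵢ = 1.21×10⁵ V.
ΔV = V_B − V_A = 7.37×10⁴ V.
W_ext = qΔV = (-4.93×10⁻⁶ C)(7.37×10⁴ V) = -0.364 J.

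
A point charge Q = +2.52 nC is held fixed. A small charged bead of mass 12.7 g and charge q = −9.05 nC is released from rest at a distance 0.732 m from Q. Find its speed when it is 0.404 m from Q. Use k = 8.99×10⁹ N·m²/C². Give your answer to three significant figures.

Only the electrostatic force acts, so mechanical energy is conserved: ½mv² = U₁ − U₂ = kQq(1/r₁ − 1/r₂).
U₁ − U₂ = (8.99×10⁹ N·m²/C²)(2.52×10⁻⁹ C)(-9.05×10⁻⁹ C)(1/0.732 − 1/0.404) = 2.27×10⁻⁷ J.
v = √(2·2.27×10⁻⁷/0.0127) = 5.98×10⁻³ m/s.

5.98×10⁻³ m/s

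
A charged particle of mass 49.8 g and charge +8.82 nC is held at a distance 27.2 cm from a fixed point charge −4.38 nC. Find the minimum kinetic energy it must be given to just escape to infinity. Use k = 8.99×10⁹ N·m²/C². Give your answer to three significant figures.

To just escape, total mechanical energy must reach zero at infinity: ½mv²_min + U = 0, so ½mv²_min = −U = |kQq|/r.
|U| = |kQq|/r = (8.99×10⁹ N·m²/C²)(4.38×10⁻⁹)(8.82×10⁻⁹)/(0.272) = 1.28×10⁻⁶ J.

1.28×10⁻⁶ J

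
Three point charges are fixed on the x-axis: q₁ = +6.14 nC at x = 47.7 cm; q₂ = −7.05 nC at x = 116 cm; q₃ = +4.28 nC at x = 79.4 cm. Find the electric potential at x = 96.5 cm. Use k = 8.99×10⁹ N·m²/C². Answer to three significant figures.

13.1 V

The total potential is the scalar sum of each charge's contribution, V = Σ kqᵢ/rᵢ.
Distances from the field point to each charge: r₁ = 0.488 m, r₂ = 0.195 m, r₃ = 0.171 m.
V = k[(6.14×10⁻⁹)/(0.488) + (-7.05×10⁻⁹)/(0.195) + (4.28×10⁻⁹)/(0.171)] = 13.1 V.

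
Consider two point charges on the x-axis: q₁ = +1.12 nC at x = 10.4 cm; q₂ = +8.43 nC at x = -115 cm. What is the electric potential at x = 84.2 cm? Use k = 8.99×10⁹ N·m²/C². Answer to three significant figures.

The total potential is the scalar sum of each charge's contribution, V = Σ kqᵢ/rᵢ.
Distances from the field point to each charge: r₁ = 0.738 m, r₂ = 1.99 m.
V = k[(1.12×10⁻⁹)/(0.738) + (8.43×10⁻⁹)/(1.99)] = 51.7 V.

51.7 V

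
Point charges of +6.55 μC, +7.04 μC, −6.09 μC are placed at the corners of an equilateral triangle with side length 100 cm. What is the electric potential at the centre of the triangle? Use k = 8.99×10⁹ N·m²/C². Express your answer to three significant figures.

1.17×10⁵ V

Electric potential is a scalar, so the contributions from each charge add algebraically: V = Σ kqᵢ/rᵢ.
The distance from each vertex to the centroid is a/√3 = 0.577 m.
V = k[(6.55×10⁻⁶)/(0.577) + (7.04×10⁻⁶)/(0.577) + (-6.09×10⁻⁶)/(0.577)] = 1.17×10⁵ V.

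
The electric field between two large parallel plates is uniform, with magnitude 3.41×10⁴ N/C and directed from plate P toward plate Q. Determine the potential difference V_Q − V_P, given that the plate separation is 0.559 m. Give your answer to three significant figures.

-1.91×10⁴ V

In a uniform field, potential decreases in the direction of E: ΔV = −E·d for a displacement d parallel to E.
Going from P to Q is a displacement of 0.559 m along the field, so V_Q − V_P = −Ed = -1.91×10⁴ V.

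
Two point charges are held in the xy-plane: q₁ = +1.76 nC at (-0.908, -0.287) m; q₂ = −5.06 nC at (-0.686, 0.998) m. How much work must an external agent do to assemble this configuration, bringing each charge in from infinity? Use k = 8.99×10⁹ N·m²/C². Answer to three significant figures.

-6.14×10⁻⁸ J

The work to assemble the configuration equals its total potential energy, U = Σ kqᵢqⱼ/rᵢⱼ over all pairs.
Pair separations: r₁₂ = 1.30 m.
U = (-6.14×10⁻⁸) = -6.14×10⁻⁸ J.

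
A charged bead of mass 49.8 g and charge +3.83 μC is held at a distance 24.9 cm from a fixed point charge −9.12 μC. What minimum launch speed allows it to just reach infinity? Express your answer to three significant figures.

To just escape, total mechanical energy must reach zero at infinity: ½mv²_min + U = 0, so ½mv²_min = −U = |kQq|/r.
|U| = |kQq|/r = (8.99×10⁹ N·m²/C²)(9.12×10⁻⁶)(3.83×10⁻⁶)/(0.249) = 1.26 J.
v_min = √(2|U|/m) = √(2·1.26/0.0498) = 7.12 m/s.

7.12 m/s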